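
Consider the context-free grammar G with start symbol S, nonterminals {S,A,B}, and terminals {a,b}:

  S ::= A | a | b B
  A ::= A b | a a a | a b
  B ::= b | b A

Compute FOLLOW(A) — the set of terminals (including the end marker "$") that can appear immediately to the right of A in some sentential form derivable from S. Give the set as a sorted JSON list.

FIRST sets, iterate to fixpoint:
[1]
  A via A→a a a: +{a}
  B via B→b: +{b}
  S via S→A: +{a}
  S via S→b B: +{b}
  FIRST(S)={a,b}  FIRST(A)={a}  FIRST(B)={b}
[2] — fixpoint
  FIRST(S)={a,b}  FIRST(A)={a}  FIRST(B)={b}

FOLLOW sets:
initialize: $ ∈ FOLLOW(S)
round 1:
  A→A b: FOLLOW(A) ⊇ FIRST(b) = {b}; new: +{b}
  S→A: FOLLOW(A) ⊇ FOLLOW(S) ⊇ {$}; new: +{$}
  S→b B: FOLLOW(B) ⊇ FOLLOW(S) ⊇ {$}; new: +{$}
  FOLLOW(S)={$}  FOLLOW(A)={$,b}  FOLLOW(B)={$}
round 2: (stable)
  FOLLOW(S)={$}  FOLLOW(A)={$,b}  FOLLOW(B)={$}

FOLLOW(A) = ["$", "b"]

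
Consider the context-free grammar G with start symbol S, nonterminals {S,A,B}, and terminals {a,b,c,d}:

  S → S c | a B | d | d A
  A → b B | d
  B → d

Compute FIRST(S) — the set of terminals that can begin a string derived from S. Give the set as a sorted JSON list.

FIRST sets, iterate to fixpoint:
iter 1:
  A via A→b B: +{b}
  A via A→d: +{d}
  B via B→d: +{d}
  S via S→a B: +{a}
  S via S→d: +{d}
  FIRST(S)={a,d}  FIRST(A)={b,d}  FIRST(B)={d}
iter 2: (no change)
  FIRST(S)={a,d}  FIRST(A)={b,d}  FIRST(B)={d}

FIRST(S) = ["a", "d"]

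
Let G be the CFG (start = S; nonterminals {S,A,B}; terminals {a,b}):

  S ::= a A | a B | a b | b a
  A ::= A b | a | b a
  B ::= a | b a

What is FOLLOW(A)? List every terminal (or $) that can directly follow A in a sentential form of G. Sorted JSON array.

FIRST sets, iterate to fixpoint:
iter 1:
  A via A→a: +{a}
  A via A→b a: +{b}
  B via B→a: +{a}
  B via B→b a: +{b}
  S via S→a A: +{a}
  S via S→b a: +{b}
  S: {a,b}  A: {a,b}  B: {a,b}
iter 2: — fixpoint
  S: {a,b}  A: {a,b}  B: {a,b}

Compute FOLLOW by fixpoint:
seed FOLLOW(S) with $
[1]
  A→A b: FOLLOW(A) ⊇ FIRST(b) = {b}; new: +{b}
  S→a A: FOLLOW(A) ⊇ FOLLOW(S) ⊇ {$}; new: +{$}
  S→a B: FOLLOW(B) ⊇ FOLLOW(S) ⊇ {$}; new: +{$}
  FOLLOW(S)={$}  FOLLOW(A)={$,b}  FOLLOW(B)={$}
[2] (stable)
  FOLLOW(S)={$}  FOLLOW(A)={$,b}  FOLLOW(B)={$}

FOLLOW(A) = ["$", "b"]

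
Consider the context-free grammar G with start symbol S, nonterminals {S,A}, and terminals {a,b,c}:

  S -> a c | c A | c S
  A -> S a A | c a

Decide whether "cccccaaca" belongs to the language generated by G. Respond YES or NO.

Convert to CNF:
  S -> T0 T1 | T1 A | T1 S
  A -> S X2 | T1 T0
  T0 -> a
  T1 -> c
  X2 -> T0 A

Fill CYK table bottom-up:
  T[0,0] 'c' = {T1}  orig:{}
  T[1,1] 'c' = {T1}  orig:{}
  T[2,2] 'c' = {T1}  orig:{}
  T[3,3] 'c' = {T1}  orig:{}
  T[4,4] 'c' = {T1}  orig:{}
  T[5,5] 'a' = {T0}  orig:{}
  T[6,6] 'a' = {T0}  orig:{}
  T[7,7] 'c' = {T1}  orig:{}
  T[8,8] 'a' = {T0}  orig:{}
  T[0,1] 'cc' = ∅
  T[1,2] 'cc' = ∅
  T[2,3] 'cc' = ∅
  T[3,4] 'cc' = ∅
  T[4,5] 'ca' = {A}
  T[5,6] 'aa' = ∅
  T[6,7] 'ac' = {S}
  T[7,8] 'ca' = {A}
  T[0,2] 'ccc' = ∅
  T[1,3] 'ccc' = ∅
  T[2,4] 'ccc' = ∅
  T[3,5] 'cca' = {S}
  T[4,6] 'caa' = ∅
  T[5,7] 'aac' = ∅
  T[6,8] 'aca' = {X2}  orig:{}
  T[0,3] 'cccc' = ∅
  T[1,4] 'cccc' = ∅
  T[2,5] 'ccca' = {S}
  T[3,6] 'ccaa' = ∅
  T[4,7] 'caac' = ∅
  T[5,8] 'aaca' = ∅
  T[0,4] 'ccccc' = ∅
  T[1,5] 'cccca' = {S}
  T[2,6] 'cccaa' = ∅
  T[3,7] 'ccaac' = ∅
  T[4,8] 'caaca' = ∅
  T[0,5] 'ccccca' = {S}
  T[1,6] 'ccccaa' = ∅
  T[2,7] 'cccaac' = ∅
  T[3,8] 'ccaaca' = {A}
  T[0,6] 'cccccaa' = ∅
  T[1,7] 'ccccaac' = ∅
  T[2,8] 'cccaaca' = {A,S}
  T[0,7] 'cccccaac' = ∅
  T[1,8] 'ccccaaca' = {A,S}
  T[0,8] 'cccccaaca' = {A,S}

S ∈ T[0,8] ⇒ YES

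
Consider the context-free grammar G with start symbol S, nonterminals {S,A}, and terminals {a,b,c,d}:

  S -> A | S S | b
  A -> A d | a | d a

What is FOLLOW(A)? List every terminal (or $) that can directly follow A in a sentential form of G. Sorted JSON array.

FIRST iteration:
round 1:
  A via A→a: +{a}
  A via A→d a: +{d}
  S via S→A: +{a,d}
  S via S→b: +{b}
  S: {a,b,d}  A: {a,d}
round 2: (stable)
  S: {a,b,d}  A: {a,d}

FOLLOW iteration:
seed FOLLOW(S) with $
[1]
  A→A d: FOLLOW(A) ⊇ FIRST(d) = {d}; new: +{d}
  S→A: FOLLOW(A) ⊇ FOLLOW(S) ⊇ {$}; new: +{$}
  S→S S: FOLLOW(S) ⊇ FIRST(S) = {a,b,d}; new: +{a,b,d}
  FOLLOW[S]={$,a,b,d}  FOLLOW[A]={$,d}
[2]
  S→A: FOLLOW(A) ⊇ FOLLOW(S) ⊇ {$,a,b,d}; new: +{a,b}
  FOLLOW[S]={$,a,b,d}  FOLLOW[A]={$,a,b,d}
[3] — fixpoint
  FOLLOW[S]={$,a,b,d}  FOLLOW[A]={$,a,b,d}

FOLLOW(A) = ["$", "a", "b", "d"]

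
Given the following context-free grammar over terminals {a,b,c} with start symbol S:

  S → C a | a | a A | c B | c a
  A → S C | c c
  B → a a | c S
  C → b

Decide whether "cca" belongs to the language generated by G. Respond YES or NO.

CNF form of G:
  S -> C T1 | T0 B | T0 T1 | T1 A | a
  A -> S C | T0 T0
  B -> T0 S | T1 T1
  C -> b
  T0 -> c
  T1 -> a

CYK fill:
  T[0,0] 'c' = {T0}  orig:{}
  T[1,1] 'c' = {T0}  orig:{}
  T[2,2] 'a' = {S,T1}  orig:{S}
  T[0,1] 'cc' = {A}
  T[1,2] 'ca' = {B,S}
  T[0,2] 'cca' = {B,S}

S ∈ T[0,2] ⇒ YES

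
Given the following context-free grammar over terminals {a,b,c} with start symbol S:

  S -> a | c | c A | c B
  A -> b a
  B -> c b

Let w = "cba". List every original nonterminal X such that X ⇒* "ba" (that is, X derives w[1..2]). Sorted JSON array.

Convert to CNF:
  S -> T2 A | T2 B | a | c
  A -> T0 T1
  B -> T2 T0
  T0 -> b
  T1 -> a
  T2 -> c

CYK table (by increasing span) (cells [i..j] with 1 ≤ i ≤ j ≤ 2 only):
  [1..1]={T0}  "b"  orig:{}
  [2..2]={S,T1}  "a"  orig:{S}
  [1..2]={A}  "ba"

Original NTs in T[1,2] deriving "ba": ["A"]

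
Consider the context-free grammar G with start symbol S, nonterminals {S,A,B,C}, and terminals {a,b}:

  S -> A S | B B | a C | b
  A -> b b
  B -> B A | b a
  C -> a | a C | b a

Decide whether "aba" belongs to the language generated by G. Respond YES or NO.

CNF form of G:
  S -> A S | B B | T1 C | b
  A -> T0 T0
  B -> B A | T0 T1
  C -> T0 T1 | T1 C | a
  T0 -> b
  T1 -> a

Fill CYK table bottom-up:
  T[0,0] 'a' = {C,T1}  orig:{C}
  T[1,1] 'b' = {S,T0}  orig:{S}
  T[2,2] 'a' = {C,T1}  orig:{C}
  T[0,1] 'ab' = ∅
  T[1,2] 'ba' = {B,C}
  T[0,2] 'aba' = {C,S}

S ∈ T[0,2] ⇒ YES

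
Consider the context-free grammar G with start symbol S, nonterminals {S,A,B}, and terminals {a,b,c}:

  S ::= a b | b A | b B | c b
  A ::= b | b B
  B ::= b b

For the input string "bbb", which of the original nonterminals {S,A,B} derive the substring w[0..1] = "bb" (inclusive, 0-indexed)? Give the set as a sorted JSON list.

Convert to CNF:
  S -> T0 A | T0 B | T1 T0 | T2 T0
  A -> T0 B | b
  B -> T0 T0
  T0 -> b
  T1 -> a
  T2 -> c

Fill CYK table bottom-up — only the sub-triangle for w[0..1]:
  T[0,0] 'b' = {A,T0}  orig:{A}
  T[1,1] 'b' = {A,T0}  orig:{A}
  T[0,1] 'bb' = {B,S}

Original NTs in T[0,1] deriving "bb": ["B", "S"]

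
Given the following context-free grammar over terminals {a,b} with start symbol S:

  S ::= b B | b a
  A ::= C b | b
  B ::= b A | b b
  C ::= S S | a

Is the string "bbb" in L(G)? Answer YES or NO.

Convert to CNF:
  S -> T0 B | T0 T1
  A -> C T0 | b
  B -> T0 A | T0 T0
  C -> S S | a
  T0 -> b
  T1 -> a

CYK fill:
  T[0,0] 'b' = {A,T0}  orig:{A}
  T[1,1] 'b' = {A,T0}  orig:{A}
  T[2,2] 'b' = {A,T0}  orig:{A}
  T[0,1] 'bb' = {B}
  T[1,2] 'bb' = {B}
  T[0,2] 'bbb' = {S}

S ∈ T[0,2] ⇒ YES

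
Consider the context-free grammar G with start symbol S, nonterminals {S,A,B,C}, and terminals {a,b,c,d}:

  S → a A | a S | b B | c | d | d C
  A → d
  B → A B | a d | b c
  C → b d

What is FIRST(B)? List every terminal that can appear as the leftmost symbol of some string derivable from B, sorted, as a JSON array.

Compute FIRST by fixpoint:
iter 1:
  A via A→d: +{d}
  B via B→A B: +{d}
  B via B→a d: +{a}
  B via B→b c: +{b}
  C via C→b d: +{b}
  S via S→a A: +{a}
  S via S→b B: +{b}
  S via S→c: +{c}
  S via S→d: +{d}
  FIRST[S]={a,b,c,d}  FIRST[A]={d}  FIRST[B]={a,b,d}  FIRST[C]={b}
iter 2: done
  FIRST[S]={a,b,c,d}  FIRST[A]={d}  FIRST[B]={a,b,d}  FIRST[C]={b}

FIRST(B) = ["a", "b", "d"]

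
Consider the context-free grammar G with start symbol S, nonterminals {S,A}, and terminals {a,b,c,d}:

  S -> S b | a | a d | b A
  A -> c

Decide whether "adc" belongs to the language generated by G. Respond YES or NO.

CNF form of G:
  S -> S T0 | T0 A | T1 T2 | a
  A -> c
  T0 -> b
  T1 -> a
  T2 -> d

CYK fill:
  T[0,0] 'a' = {S,T1}  orig:{S}
  T[1,1] 'd' = {T2}  orig:{}
  T[2,2] 'c' = {A}
  T[0,1] 'ad' = {S}
  T[1,2] 'dc' = ∅
  T[0,2] 'adc' = ∅

S ∉ T[0,2] ⇒ NO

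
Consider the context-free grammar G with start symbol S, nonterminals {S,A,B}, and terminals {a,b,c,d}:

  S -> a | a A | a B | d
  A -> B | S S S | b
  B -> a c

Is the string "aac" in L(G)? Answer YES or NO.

CNF form of G:
  S -> T0 A | T0 B | a | d
  A -> S X2 | T0 T1 | b
  B -> T0 T1
  T0 -> a
  T1 -> c
  X2 -> S S

Fill CYK table bottom-up:
  T[0,0] 'a' = {S,T0}  orig:{S}
  T[1,1] 'a' = {S,T0}  orig:{S}
  T[2,2] 'c' = {T1}  orig:{}
  T[0,1] 'aa' = {X2}  orig:{}
  T[1,2] 'ac' = {A,B}
  T[0,2] 'aac' = {S}

S ∈ T[0,2] ⇒ YES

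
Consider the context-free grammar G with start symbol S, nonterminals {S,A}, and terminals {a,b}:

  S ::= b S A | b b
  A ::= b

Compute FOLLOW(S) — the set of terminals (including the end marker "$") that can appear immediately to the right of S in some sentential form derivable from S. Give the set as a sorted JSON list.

Compute FIRST by fixpoint:
round 1:
  A via A→b: +{b}
  S via S→b S A: +{b}
  FIRST(S)={b}  FIRST(A)={b}
round 2: — fixpoint
  FIRST(S)={b}  FIRST(A)={b}

Compute FOLLOW by fixpoint:
initialize: $ ∈ FOLLOW(S)
[1]
  S→b S A: FOLLOW(S) ⊇ FIRST(A) = {b}; new: +{b}
  S→b S A: FOLLOW(A) ⊇ FOLLOW(S) ⊇ {$,b}; new: +{$,b}
  S: {$,b}  A: {$,b}
[2] (no change)
  S: {$,b}  A: {$,b}

FOLLOW(S) = ["$", "b"]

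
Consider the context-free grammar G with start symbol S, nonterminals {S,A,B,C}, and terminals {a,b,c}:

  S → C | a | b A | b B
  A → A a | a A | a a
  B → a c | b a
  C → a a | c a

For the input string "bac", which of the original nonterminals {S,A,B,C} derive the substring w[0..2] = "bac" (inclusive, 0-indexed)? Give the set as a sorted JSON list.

CNF form of G:
  S -> T0 T0 | T1 T0 | T2 A | T2 B | a
  A -> A T0 | T0 A | T0 T0
  B -> T0 T1 | T2 T0
  C -> T0 T0 | T1 T0
  T0 -> a
  T1 -> c
  T2 -> b

CYK table (by increasing span) — only the sub-triangle for w[0..2]:
  T[0,0] 'b' = {T2}  orig:{}
  T[1,1] 'a' = {S,T0}  orig:{S}
  T[2,2] 'c' = {T1}  orig:{}
  T[0,1] 'ba' = {B}
  T[1,2] 'ac' = {B}
  T[0,2] 'bac' = {S}

Original NTs in T[0,2] deriving "bac": ["S"]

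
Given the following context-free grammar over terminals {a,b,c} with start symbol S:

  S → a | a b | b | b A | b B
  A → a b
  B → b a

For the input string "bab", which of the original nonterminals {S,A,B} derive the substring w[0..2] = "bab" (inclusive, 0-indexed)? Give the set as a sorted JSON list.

CNF form of G:
  S -> T0 T1 | T1 A | T1 B | a | b
  A -> T0 T1
  B -> T1 T0
  T0 -> a
  T1 -> b

CYK fill, restricted to cells inside w[0..2]:
  [0..0]={S,T1}  "b"  orig:{S}
  [1..1]={S,T0}  "a"  orig:{S}
  [2..2]={S,T1}  "b"  orig:{S}
  [0..1]={B}  "ba"
  [1..2]={A,S}  "ab"
  [0..2]={S}  "bab"

Original NTs in T[0,2] deriving "bab": ["S"]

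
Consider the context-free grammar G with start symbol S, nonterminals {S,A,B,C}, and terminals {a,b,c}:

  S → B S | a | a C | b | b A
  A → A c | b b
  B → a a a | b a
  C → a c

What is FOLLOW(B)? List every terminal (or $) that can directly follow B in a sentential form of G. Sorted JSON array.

FIRST sets, iterate to fixpoint:
[1]
  A via A→b b: +{b}
  B via B→a a a: +{a}
  B via B→b a: +{b}
  C via C→a c: +{a}
  S via S→B S: +{a,b}
  S: {a,b}  A: {b}  B: {a,b}  C: {a}
[2] (no change)
  S: {a,b}  A: {b}  B: {a,b}  C: {a}

FOLLOW sets:
initialize: $ ∈ FOLLOW(S)
iter 1:
  A→A c: FOLLOW(A) ⊇ FIRST(c) = {c}; new: +{c}
  S→B S: FOLLOW(B) ⊇ FIRST(S) = {a,b}; new: +{a,b}
  S→a C: FOLLOW(C) ⊇ FOLLOW(S) ⊇ {$}; new: +{$}
  S→b A: FOLLOW(A) ⊇ FOLLOW(S) ⊇ {$}; new: +{$}
  FOLLOW(S)={$}  FOLLOW(A)={$,c}  FOLLOW(B)={a,b}  FOLLOW(C)={$}
iter 2: (stable)
  FOLLOW(S)={$}  FOLLOW(A)={$,c}  FOLLOW(B)={a,b}  FOLLOW(C)={$}

FOLLOW(B) = ["a", "b"]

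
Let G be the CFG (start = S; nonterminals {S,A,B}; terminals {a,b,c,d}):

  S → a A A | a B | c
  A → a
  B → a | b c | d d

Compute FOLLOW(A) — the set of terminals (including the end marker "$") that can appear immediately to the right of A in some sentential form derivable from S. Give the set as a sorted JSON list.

FIRST sets, iterate to fixpoint:
iter 1:
  A via A→a: +{a}
  B via B→a: +{a}
  B via B→b c: +{b}
  B via B→d d: +{d}
  S via S→a A A: +{a}
  S via S→c: +{c}
  S: {a,c}  A: {a}  B: {a,b,d}
iter 2: (stable)
  S: {a,c}  A: {a}  B: {a,b,d}

FOLLOW iteration:
FOLLOW(S) := {$}
round 1:
  S→a A A: FOLLOW(A) ⊇ FIRST(A) = {a}; new: +{a}
  S→a A A: FOLLOW(A) ⊇ FOLLOW(S) ⊇ {$}; new: +{$}
  S→a B: FOLLOW(B) ⊇ FOLLOW(S) ⊇ {$}; new: +{$}
  S: {$}  A: {$,a}  B: {$}
round 2: (stable)
  S: {$}  A: {$,a}  B: {$}

FOLLOW(A) = ["$", "a"]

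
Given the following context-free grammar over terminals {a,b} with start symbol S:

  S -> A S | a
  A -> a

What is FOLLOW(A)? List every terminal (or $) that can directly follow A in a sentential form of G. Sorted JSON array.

Compute FIRST by fixpoint:
[1]
  A via A→a: +{a}
  S via S→A S: +{a}
  S: {a}  A: {a}
[2] — fixpoint
  S: {a}  A: {a}

FOLLOW sets:
FOLLOW(S) := {$}
iter 1:
  S→A S: FOLLOW(A) ⊇ FIRST(S) = {a}; new: +{a}
  FOLLOW(S)={$}  FOLLOW(A)={a}
iter 2: (stable)
  FOLLOW(S)={$}  FOLLOW(A)={a}

FOLLOW(A) = ["a"]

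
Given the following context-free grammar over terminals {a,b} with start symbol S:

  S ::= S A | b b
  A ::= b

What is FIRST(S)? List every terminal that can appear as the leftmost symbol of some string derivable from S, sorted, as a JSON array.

FIRST sets, iterate to fixpoint:
pass 1:
  A via A→b: +{b}
  S via S→b b: +{b}
  FIRST[S]={b}  FIRST[A]={b}
pass 2: — fixpoint
  FIRST[S]={b}  FIRST[A]={b}

FIRST(S) = ["b"]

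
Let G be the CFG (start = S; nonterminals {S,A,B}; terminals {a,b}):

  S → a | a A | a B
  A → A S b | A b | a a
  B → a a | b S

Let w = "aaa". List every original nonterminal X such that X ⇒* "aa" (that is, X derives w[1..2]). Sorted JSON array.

Convert to CNF:
  S -> T1 A | T1 B | a
  A -> A T0 | A X2 | T1 T1
  B -> T0 S | T1 T1
  T0 -> b
  T1 -> a
  X2 -> S T0

CYK table (by increasing span), restricted to cells inside w[1..2]:
  T[1,1] 'a' = {S,T1}  orig:{S}
  T[2,2] 'a' = {S,T1}  orig:{S}
  T[1,2] 'aa' = {A,B}

Original NTs in T[1,2] deriving "aa": ["A", "B"]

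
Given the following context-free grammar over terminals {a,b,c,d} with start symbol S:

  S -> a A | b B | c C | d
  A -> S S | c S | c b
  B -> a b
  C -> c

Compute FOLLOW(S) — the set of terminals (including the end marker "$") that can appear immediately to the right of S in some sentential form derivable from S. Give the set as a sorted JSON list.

FIRST iteration:
pass 1:
  A via A→c S: +{c}
  B via B→a b: +{a}
  C via C→c: +{c}
  S via S→a A: +{a}
  S via S→b B: +{b}
  S via S→c C: +{c}
  S via S→d: +{d}
  FIRST[S]={a,b,c,d}  FIRST[A]={c}  FIRST[B]={a}  FIRST[C]={c}
pass 2:
  A via A→S S: +{a,b,d}
  FIRST[S]={a,b,c,d}  FIRST[A]={a,b,c,d}  FIRST[B]={a}  FIRST[C]={c}
pass 3: — fixpoint
  FIRST[S]={a,b,c,d}  FIRST[A]={a,b,c,d}  FIRST[B]={a}  FIRST[C]={c}

FOLLOW iteration:
initialize: $ ∈ FOLLOW(S)
iter 1:
  A→S S: FOLLOW(S) ⊇ FIRST(S) = {a,b,c,d}; new: +{a,b,c,d}
  S→a A: FOLLOW(A) ⊇ FOLLOW(S) ⊇ {$,a,b,c,d}; new: +{$,a,b,c,d}
  S→b B: FOLLOW(B) ⊇ FOLLOW(S) ⊇ {$,a,b,c,d}; new: +{$,a,b,c,d}
  S→c C: FOLLOW(C) ⊇ FOLLOW(S) ⊇ {$,a,b,c,d}; new: +{$,a,b,c,d}
  FOLLOW[S]={$,a,b,c,d}  FOLLOW[A]={$,a,b,c,d}  FOLLOW[B]={$,a,b,c,d}  FOLLOW[C]={$,a,b,c,d}
iter 2: done
  FOLLOW[S]={$,a,b,c,d}  FOLLOW[A]={$,a,b,c,d}  FOLLOW[B]={$,a,b,c,d}  FOLLOW[C]={$,a,b,c,d}

FOLLOW(S) = ["$", "a", "b", "c", "d"]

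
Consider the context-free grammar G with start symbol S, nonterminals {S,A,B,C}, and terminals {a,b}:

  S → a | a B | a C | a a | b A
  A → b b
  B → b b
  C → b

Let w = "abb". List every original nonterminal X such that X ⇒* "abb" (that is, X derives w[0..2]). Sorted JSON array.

CNF form of G:
  S -> T0 A | T1 B | T1 C | T1 T1 | a
  A -> T0 T0
  B -> T0 T0
  C -> b
  T0 -> b
  T1 -> a

Fill CYK table bottom-up — only the sub-triangle for w[0..2]:
  [0..0]={S,T1}  "a"  orig:{S}
  [1..1]={C,T0}  "b"  orig:{C}
  [2..2]={C,T0}  "b"  orig:{C}
  [0..1]={S}  "ab"
  [1..2]={A,B}  "bb"
  [0..2]={S}  "abb"

Original NTs in T[0,2] deriving "abb": ["S"]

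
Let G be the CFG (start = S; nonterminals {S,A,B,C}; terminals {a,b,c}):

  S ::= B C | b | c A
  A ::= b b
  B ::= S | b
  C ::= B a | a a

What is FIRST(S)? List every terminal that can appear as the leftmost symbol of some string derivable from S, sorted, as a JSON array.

Compute FIRST by fixpoint:
[1]
  A via A→b b: +{b}
  B via B→b: +{b}
  C via C→B a: +{b}
  C via C→a a: +{a}
  S via S→B C: +{b}
  S via S→c A: +{c}
  S: {b,c}  A: {b}  B: {b}  C: {a,b}
[2]
  B via B→S: +{c}
  C via C→B a: +{c}
  S: {b,c}  A: {b}  B: {b,c}  C: {a,b,c}
[3] done
  S: {b,c}  A: {b}  B: {b,c}  C: {a,b,c}

FIRST(S) = ["b", "c"]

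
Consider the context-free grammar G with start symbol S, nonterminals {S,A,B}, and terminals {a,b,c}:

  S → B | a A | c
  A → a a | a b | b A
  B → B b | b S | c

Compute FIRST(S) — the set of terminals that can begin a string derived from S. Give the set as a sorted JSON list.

Compute FIRST by fixpoint:
[1]
  A via A→a a: +{a}
  A via A→b A: +{b}
  B via B→b S: +{b}
  B via B→c: +{c}
  S via S→B: +{b,c}
  S via S→a A: +{a}
  S: {a,b,c}  A: {a,b}  B: {b,c}
[2] (stable)
  S: {a,b,c}  A: {a,b}  B: {b,c}

FIRST(S) = ["a", "b", "c"]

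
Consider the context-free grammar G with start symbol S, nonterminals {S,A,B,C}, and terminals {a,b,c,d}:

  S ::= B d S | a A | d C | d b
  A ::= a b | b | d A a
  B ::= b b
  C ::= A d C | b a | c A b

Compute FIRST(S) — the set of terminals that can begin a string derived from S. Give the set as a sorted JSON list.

FIRST sets, iterate to fixpoint:
pass 1:
  A via A→a b: +{a}
  A via A→b: +{b}
  A via A→d A a: +{d}
  B via B→b b: +{b}
  C via C→A d C: +{a,b,d}
  C via C→c A b: +{c}
  S via S→B d S: +{b}
  S via S→a A: +{a}
  S via S→d C: +{d}
  FIRST(S)={a,b,d}  FIRST(A)={a,b,d}  FIRST(B)={b}  FIRST(C)={a,b,c,d}
pass 2: — fixpoint
  FIRST(S)={a,b,d}  FIRST(A)={a,b,d}  FIRST(B)={b}  FIRST(C)={a,b,c,d}

FIRST(S) = ["a", "b", "d"]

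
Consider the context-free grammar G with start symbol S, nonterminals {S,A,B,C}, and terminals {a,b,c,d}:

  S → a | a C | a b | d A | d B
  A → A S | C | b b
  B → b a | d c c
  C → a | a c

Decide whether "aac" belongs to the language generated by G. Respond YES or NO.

Convert to CNF:
  S -> T0 C | T0 T2 | T3 A | T3 B | a
  A -> A S | T0 T1 | T2 T2 | a
  B -> T2 T0 | T3 X4
  C -> T0 T1 | a
  T0 -> a
  T1 -> c
  T2 -> b
  T3 -> d
  X4 -> T1 T1

Fill CYK table bottom-up:
  T[0,0] 'a' = {A,C,S,T0}  orig:{A,C,S}
  T[1,1] 'a' = {A,C,S,T0}  orig:{A,C,S}
  T[2,2] 'c' = {T1}  orig:{}
  T[0,1] 'aa' = {A,S}
  T[1,2] 'ac' = {A,C}
  T[0,2] 'aac' = {S}

S ∈ T[0,2] ⇒ YES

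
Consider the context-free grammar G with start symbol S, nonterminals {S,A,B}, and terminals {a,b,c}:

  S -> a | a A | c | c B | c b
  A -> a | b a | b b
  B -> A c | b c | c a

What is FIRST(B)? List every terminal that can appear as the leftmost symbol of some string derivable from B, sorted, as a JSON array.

Compute FIRST by fixpoint:
round 1:
  A via A→a: +{a}
  A via A→b a: +{b}
  B via B→A c: +{a,b}
  B via B→c a: +{c}
  S via S→a: +{a}
  S via S→c: +{c}
  S: {a,c}  A: {a,b}  B: {a,b,c}
round 2: done
  S: {a,c}  A: {a,b}  B: {a,b,c}

FIRST(B) = ["a", "b", "c"]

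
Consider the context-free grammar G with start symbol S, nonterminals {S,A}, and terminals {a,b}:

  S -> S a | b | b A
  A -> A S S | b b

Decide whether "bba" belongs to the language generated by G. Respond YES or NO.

CNF form of G:
  S -> S T1 | T0 A | b
  A -> A X2 | T0 T0
  T0 -> b
  T1 -> a
  X2 -> S S

CYK table (by increasing span):
  [0..0]={S,T0}  "b"  orig:{S}
  [1..1]={S,T0}  "b"  orig:{S}
  [2..2]={T1}  "a"  orig:{}
  [0..1]={A,X2}  "bb"  orig:{A}
  [1..2]={S}  "ba"
  [0..2]={X2}  "bba"  orig:{}

S ∉ T[0,2] ⇒ NO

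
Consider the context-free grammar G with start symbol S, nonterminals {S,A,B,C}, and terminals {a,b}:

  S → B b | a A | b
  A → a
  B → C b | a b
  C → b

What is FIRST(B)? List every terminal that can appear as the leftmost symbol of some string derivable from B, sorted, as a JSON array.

FIRST sets, iterate to fixpoint:
pass 1:
  A via A→a: +{a}
  B via B→a b: +{a}
  C via C→b: +{b}
  S via S→B b: +{a}
  S via S→b: +{b}
  FIRST(S)={a,b}  FIRST(A)={a}  FIRST(B)={a}  FIRST(C)={b}
pass 2:
  B via B→C b: +{b}
  FIRST(S)={a,b}  FIRST(A)={a}  FIRST(B)={a,b}  FIRST(C)={b}
pass 3: — fixpoint
  FIRST(S)={a,b}  FIRST(A)={a}  FIRST(B)={a,b}  FIRST(C)={b}

FIRST(B) = ["a", "b"]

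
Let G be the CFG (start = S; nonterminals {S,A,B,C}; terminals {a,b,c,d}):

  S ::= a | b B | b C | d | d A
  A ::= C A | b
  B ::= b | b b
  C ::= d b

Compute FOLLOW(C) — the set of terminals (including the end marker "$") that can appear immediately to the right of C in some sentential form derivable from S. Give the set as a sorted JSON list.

FIRST iteration:
round 1:
  A via A→b: +{b}
  B via B→b: +{b}
  C via C→d b: +{d}
  S via S→a: +{a}
  S via S→b B: +{b}
  S via S→d: +{d}
  FIRST[S]={a,b,d}  FIRST[A]={b}  FIRST[B]={b}  FIRST[C]={d}
round 2:
  A via A→C A: +{d}
  FIRST[S]={a,b,d}  FIRST[A]={b,d}  FIRST[B]={b}  FIRST[C]={d}
round 3: — fixpoint
  FIRST[S]={a,b,d}  FIRST[A]={b,d}  FIRST[B]={b}  FIRST[C]={d}

Compute FOLLOW by fixpoint:
FOLLOW(S) := {$}
pass 1:
  A→C A: FOLLOW(C) ⊇ FIRST(A) = {b,d}; new: +{b,d}
  S→b B: FOLLOW(B) ⊇ FOLLOW(S) ⊇ {$}; new: +{$}
  S→b C: FOLLOW(C) ⊇ FOLLOW(S) ⊇ {$}; new: +{$}
  S→d A: FOLLOW(A) ⊇ FOLLOW(S) ⊇ {$}; new: +{$}
  S: {$}  A: {$}  B: {$}  C: {$,b,d}
pass 2: — fixpoint
  S: {$}  A: {$}  B: {$}  C: {$,b,d}

FOLLOW(C) = ["$", "b", "d"]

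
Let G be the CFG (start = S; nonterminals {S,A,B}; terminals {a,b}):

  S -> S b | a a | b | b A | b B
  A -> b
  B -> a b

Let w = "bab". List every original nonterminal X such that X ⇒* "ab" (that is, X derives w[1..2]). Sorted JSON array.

Convert to CNF:
  S -> S T1 | T0 T0 | T1 A | T1 B | b
  A -> b
  B -> T0 T1
  T0 -> a
  T1 -> b

CYK fill — only the sub-triangle for w[1..2]:
  cell(1,1) a: {T0}  orig:{}
  cell(2,2) b: {A,S,T1}  orig:{A,S}
  cell(1,2) ab: {B}

Original NTs in T[1,2] deriving "ab": ["B"]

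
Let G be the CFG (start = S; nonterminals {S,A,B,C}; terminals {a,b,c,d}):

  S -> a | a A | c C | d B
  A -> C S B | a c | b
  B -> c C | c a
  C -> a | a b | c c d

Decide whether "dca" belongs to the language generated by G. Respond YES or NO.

Convert to CNF:
  S -> T0 A | T1 C | T3 B | a
  A -> C X4 | T0 T1 | b
  B -> T1 C | T1 T0
  C -> T0 T2 | T1 X5 | a
  T0 -> a
  T1 -> c
  T2 -> b
  T3 -> d
  X4 -> S B
  X5 -> T1 T3

CYK table (by increasing span):
  T[0,0] 'd' = {T3}  orig:{}
  T[1,1] 'c' = {T1}  orig:{}
  T[2,2] 'a' = {C,S,T0}  orig:{C,S}
  T[0,1] 'dc' = ∅
  T[1,2] 'ca' = {B,S}
  T[0,2] 'dca' = {S}

S ∈ T[0,2] ⇒ YES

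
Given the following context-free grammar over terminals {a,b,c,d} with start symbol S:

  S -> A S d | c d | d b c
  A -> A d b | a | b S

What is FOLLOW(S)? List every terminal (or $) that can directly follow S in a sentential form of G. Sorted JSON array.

Compute FIRST by fixpoint:
[1]
  A via A→a: +{a}
  A via A→b S: +{b}
  S via S→A S d: +{a,b}
  S via S→c d: +{c}
  S via S→d b c: +{d}
  FIRST(S)={a,b,c,d}  FIRST(A)={a,b}
[2] (no change)
  FIRST(S)={a,b,c,d}  FIRST(A)={a,b}

FOLLOW iteration:
seed FOLLOW(S) with $
pass 1:
  A→A d b: FOLLOW(A) ⊇ FIRST(d) = {d}; new: +{d}
  A→b S: FOLLOW(S) ⊇ FOLLOW(A) ⊇ {d}; new: +{d}
  S→A S d: FOLLOW(A) ⊇ FIRST(S) = {a,b,c,d}; new: +{a,b,c}
  FOLLOW(S)={$,d}  FOLLOW(A)={a,b,c,d}
pass 2:
  A→b S: FOLLOW(S) ⊇ FOLLOW(A) ⊇ {a,b,c,d}; new: +{a,b,c}
  FOLLOW(S)={$,a,b,c,d}  FOLLOW(A)={a,b,c,d}
pass 3: done
  FOLLOW(S)={$,a,b,c,d}  FOLLOW(A)={a,b,c,d}

FOLLOW(S) = ["$", "a", "b", "c", "d"]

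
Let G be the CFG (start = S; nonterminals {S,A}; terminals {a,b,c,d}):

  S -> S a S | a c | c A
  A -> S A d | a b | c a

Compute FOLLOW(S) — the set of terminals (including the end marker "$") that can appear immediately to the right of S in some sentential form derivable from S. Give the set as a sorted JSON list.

FIRST sets, iterate to fixpoint:
round 1:
  A via A→a b: +{a}
  A via A→c a: +{c}
  S via S→a c: +{a}
  S via S→c A: +{c}
  FIRST[S]={a,c}  FIRST[A]={a,c}
round 2: — fixpoint
  FIRST[S]={a,c}  FIRST[A]={a,c}

FOLLOW sets:
initialize: $ ∈ FOLLOW(S)
round 1:
  A→S A d: FOLLOW(S) ⊇ FIRST(A) = {a,c}; new: +{a,c}
  A→S A d: FOLLOW(A) ⊇ FIRST(d) = {d}; new: +{d}
  S→c A: FOLLOW(A) ⊇ FOLLOW(S) ⊇ {$,a,c}; new: +{$,a,c}
  FOLLOW[S]={$,a,c}  FOLLOW[A]={$,a,c,d}
round 2: (stable)
  FOLLOW[S]={$,a,c}  FOLLOW[A]={$,a,c,d}

FOLLOW(S) = ["$", "a", "c"]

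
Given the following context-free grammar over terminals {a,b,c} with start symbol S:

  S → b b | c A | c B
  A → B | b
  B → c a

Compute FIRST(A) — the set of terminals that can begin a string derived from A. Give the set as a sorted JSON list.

Compute FIRST by fixpoint:
pass 1:
  A via A→b: +{b}
  B via B→c a: +{c}
  S via S→b b: +{b}
  S via S→c A: +{c}
  FIRST[S]={b,c}  FIRST[A]={b}  FIRST[B]={c}
pass 2:
  A via A→B: +{c}
  FIRST[S]={b,c}  FIRST[A]={b,c}  FIRST[B]={c}
pass 3: done
  FIRST[S]={b,c}  FIRST[A]={b,c}  FIRST[B]={c}

FIRST(A) = ["b", "c"]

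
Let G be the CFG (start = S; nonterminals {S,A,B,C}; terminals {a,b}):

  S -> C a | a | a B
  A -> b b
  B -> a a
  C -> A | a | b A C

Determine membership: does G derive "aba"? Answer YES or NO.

CNF form of G:
  S -> C T1 | T1 B | a
  A -> T0 T0
  B -> T1 T1
  C -> T0 T0 | T0 X2 | a
  T0 -> b
  T1 -> a
  X2 -> A C

CYK table (by increasing span):
  T[0,0] 'a' = {C,S,T1}  orig:{C,S}
  T[1,1] 'b' = {T0}  orig:{}
  T[2,2] 'a' = {C,S,T1}  orig:{C,S}
  T[0,1] 'ab' = ∅
  T[1,2] 'ba' = ∅
  T[0,2] 'aba' = ∅

S ∉ T[0,2] ⇒ NO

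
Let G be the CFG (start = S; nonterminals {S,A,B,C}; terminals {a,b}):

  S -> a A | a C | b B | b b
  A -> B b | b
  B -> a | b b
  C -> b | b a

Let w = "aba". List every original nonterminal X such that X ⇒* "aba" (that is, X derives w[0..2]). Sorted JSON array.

CNF form of G:
  S -> T0 B | T0 T0 | T1 A | T1 C
  A -> B T0 | b
  B -> T0 T0 | a
  C -> T0 T1 | b
  T0 -> b
  T1 -> a

CYK table (by increasing span) — only the sub-triangle for w[0..2]:
  T[0,0] 'a' = {B,T1}  orig:{B}
  T[1,1] 'b' = {A,C,T0}  orig:{A,C}
  T[2,2] 'a' = {B,T1}  orig:{B}
  T[0,1] 'ab' = {A,S}
  T[1,2] 'ba' = {C,S}
  T[0,2] 'aba' = {S}

Original NTs in T[0,2] deriving "aba": ["S"]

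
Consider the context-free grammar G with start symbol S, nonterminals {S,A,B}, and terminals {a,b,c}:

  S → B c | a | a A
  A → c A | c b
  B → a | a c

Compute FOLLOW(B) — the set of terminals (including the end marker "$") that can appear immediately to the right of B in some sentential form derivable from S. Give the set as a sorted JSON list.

FIRST iteration:
pass 1:
  A via A→c A: +{c}
  B via B→a: +{a}
  S via S→B c: +{a}
  FIRST(S)={a}  FIRST(A)={c}  FIRST(B)={a}
pass 2: done
  FIRST(S)={a}  FIRST(A)={c}  FIRST(B)={a}

FOLLOW iteration:
seed FOLLOW(S) with $
[1]
  S→B c: FOLLOW(B) ⊇ FIRST(c) = {c}; new: +{c}
  S→a A: FOLLOW(A) ⊇ FOLLOW(S) ⊇ {$}; new: +{$}
  S: {$}  A: {$}  B: {c}
[2] (no change)
  S: {$}  A: {$}  B: {c}

FOLLOW(B) = ["c"]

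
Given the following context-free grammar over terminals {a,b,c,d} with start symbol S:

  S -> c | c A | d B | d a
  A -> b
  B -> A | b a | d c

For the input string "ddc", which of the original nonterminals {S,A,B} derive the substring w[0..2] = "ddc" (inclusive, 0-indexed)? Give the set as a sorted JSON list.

Convert to CNF:
  S -> T2 B | T2 T1 | T3 A | c
  A -> b
  B -> T0 T1 | T2 T3 | b
  T0 -> b
  T1 -> a
  T2 -> d
  T3 -> c

Fill CYK table bottom-up (cells [i..j] with 0 ≤ i ≤ j ≤ 2 only):
  cell(0,0) d: {T2}  orig:{}
  cell(1,1) d: {T2}  orig:{}
  cell(2,2) c: {S,T3}  orig:{S}
  cell(0,1) dd: ∅
  cell(1,2) dc: {B}
  cell(0,2) ddc: {S}

Original NTs in T[0,2] deriving "ddc": ["S"]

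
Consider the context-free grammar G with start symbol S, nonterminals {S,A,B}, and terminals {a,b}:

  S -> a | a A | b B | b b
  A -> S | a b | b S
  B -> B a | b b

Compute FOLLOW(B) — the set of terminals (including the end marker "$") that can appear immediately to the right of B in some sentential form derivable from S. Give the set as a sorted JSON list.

FIRST iteration:
iter 1:
  A via A→a b: +{a}
  A via A→b S: +{b}
  B via B→b b: +{b}
  S via S→a: +{a}
  S via S→b B: +{b}
  FIRST(S)={a,b}  FIRST(A)={a,b}  FIRST(B)={b}
iter 2: (no change)
  FIRST(S)={a,b}  FIRST(A)={a,b}  FIRST(B)={b}

FOLLOW iteration:
initialize: $ ∈ FOLLOW(S)
[1]
  B→B a: FOLLOW(B) ⊇ FIRST(a) = {a}; new: +{a}
  S→a A: FOLLOW(A) ⊇ FOLLOW(S) ⊇ {$}; new: +{$}
  S→b B: FOLLOW(B) ⊇ FOLLOW(S) ⊇ {$}; new: +{$}
  FOLLOW[S]={$}  FOLLOW[A]={$}  FOLLOW[B]={$,a}
[2] done
  FOLLOW[S]={$}  FOLLOW[A]={$}  FOLLOW[B]={$,a}

FOLLOW(B) = ["$", "a"]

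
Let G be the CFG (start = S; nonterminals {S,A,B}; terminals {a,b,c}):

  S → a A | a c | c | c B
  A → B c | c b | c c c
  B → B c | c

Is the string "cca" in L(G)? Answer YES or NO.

CNF form of G:
  S -> T0 B | T2 A | T2 T0 | c
  A -> B T0 | T0 T1 | T0 X3
  B -> B T0 | c
  T0 -> c
  T1 -> b
  T2 -> a
  X3 -> T0 T0

Fill CYK table bottom-up:
  [0..0]={B,S,T0}  "c"  orig:{B,S}
  [1..1]={B,S,T0}  "c"  orig:{B,S}
  [2..2]={T2}  "a"  orig:{}
  [0..1]={A,B,S,X3}  "cc"  orig:{A,B,S}
  [1..2]=∅  "ca"
  [0..2]=∅  "cca"

S ∉ T[0,2] ⇒ NO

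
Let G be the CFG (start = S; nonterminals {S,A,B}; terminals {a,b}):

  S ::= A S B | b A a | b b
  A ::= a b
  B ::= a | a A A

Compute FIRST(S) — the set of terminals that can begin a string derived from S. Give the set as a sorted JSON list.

Compute FIRST by fixpoint:
round 1:
  A via A→a b: +{a}
  B via B→a: +{a}
  S via S→A S B: +{a}
  S via S→b A a: +{b}
  FIRST(S)={a,b}  FIRST(A)={a}  FIRST(B)={a}
round 2: — fixpoint
  FIRST(S)={a,b}  FIRST(A)={a}  FIRST(B)={a}

FIRST(S) = ["a", "b"]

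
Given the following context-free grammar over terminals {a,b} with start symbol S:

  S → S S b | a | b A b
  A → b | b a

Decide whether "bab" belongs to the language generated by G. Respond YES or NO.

CNF form of G:
  S -> S X2 | T0 X3 | a
  A -> T0 T1 | b
  T0 -> b
  T1 -> a
  X2 -> S T0
  X3 -> A T0

CYK fill:
  [0..0]={A,T0}  "b"  orig:{A}
  [1..1]={S,T1}  "a"  orig:{S}
  [2..2]={A,T0}  "b"  orig:{A}
  [0..1]={A}  "ba"
  [1..2]={X2}  "ab"  orig:{}
  [0..2]={X3}  "bab"  orig:{}

S ∉ T[0,2] ⇒ NO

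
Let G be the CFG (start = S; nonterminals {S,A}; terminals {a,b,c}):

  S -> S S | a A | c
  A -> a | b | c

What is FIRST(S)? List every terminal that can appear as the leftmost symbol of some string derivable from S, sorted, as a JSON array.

FIRST sets, iterate to fixpoint:
[1]
  A via A→a: +{a}
  A via A→b: +{b}
  A via A→c: +{c}
  S via S→a A: +{a}
  S via S→c: +{c}
  FIRST(S)={a,c}  FIRST(A)={a,b,c}
[2] — fixpoint
  FIRST(S)={a,c}  FIRST(A)={a,b,c}

FIRST(S) = ["a", "c"]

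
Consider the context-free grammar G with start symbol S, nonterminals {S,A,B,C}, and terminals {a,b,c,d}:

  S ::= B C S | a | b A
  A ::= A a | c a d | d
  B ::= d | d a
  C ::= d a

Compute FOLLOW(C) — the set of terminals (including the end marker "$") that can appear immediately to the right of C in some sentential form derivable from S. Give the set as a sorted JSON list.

FIRST iteration:
pass 1:
  A via A→c a d: +{c}
  A via A→d: +{d}
  B via B→d: +{d}
  C via C→d a: +{d}
  S via S→B C S: +{d}
  S via S→a: +{a}
  S via S→b A: +{b}
  S: {a,b,d}  A: {c,d}  B: {d}  C: {d}
pass 2: (no change)
  S: {a,b,d}  A: {c,d}  B: {d}  C: {d}

FOLLOW sets:
seed FOLLOW(S) with $
[1]
  A→A a: FOLLOW(A) ⊇ FIRST(a) = {a}; new: +{a}
  S→B C S: FOLLOW(B) ⊇ FIRST(C) = {d}; new: +{d}
  S→B C S: FOLLOW(C) ⊇ FIRST(S) = {a,b,d}; new: +{a,b,d}
  S→b A: FOLLOW(A) ⊇ FOLLOW(S) ⊇ {$}; new: +{$}
  FOLLOW(S)={$}  FOLLOW(A)={$,a}  FOLLOW(B)={d}  FOLLOW(C)={a,b,d}
[2] (stable)
  FOLLOW(S)={$}  FOLLOW(A)={$,a}  FOLLOW(B)={d}  FOLLOW(C)={a,b,d}

FOLLOW(C) = ["a", "b", "d"]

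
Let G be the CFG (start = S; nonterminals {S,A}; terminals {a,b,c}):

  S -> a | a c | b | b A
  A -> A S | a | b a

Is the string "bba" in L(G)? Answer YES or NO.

Convert to CNF:
  S -> T0 A | T1 T2 | a | b
  A -> A S | T0 T1 | a
  T0 -> b
  T1 -> a
  T2 -> c

CYK table (by increasing span):
  cell(0,0) b: {S,T0}  orig:{S}
  cell(1,1) b: {S,T0}  orig:{S}
  cell(2,2) a: {A,S,T1}  orig:{A,S}
  cell(0,1) bb: ∅
  cell(1,2) ba: {A,S}
  cell(0,2) bba: {S}

S ∈ T[0,2] ⇒ YES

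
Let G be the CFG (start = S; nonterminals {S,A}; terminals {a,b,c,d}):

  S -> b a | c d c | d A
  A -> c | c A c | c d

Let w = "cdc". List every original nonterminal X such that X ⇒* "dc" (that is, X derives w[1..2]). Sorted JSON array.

Convert to CNF:
  S -> T0 X5 | T1 A | T2 T3
  A -> T0 T1 | T0 X4 | c
  T0 -> c
  T1 -> d
  T2 -> b
  T3 -> a
  X4 -> A T0
  X5 -> T1 T0

CYK fill, restricted to cells inside w[1..2]:
  T[1,1] 'd' = {T1}  orig:{}
  T[2,2] 'c' = {A,T0}  orig:{A}
  T[1,2] 'dc' = {S,X5}  orig:{S}

Original NTs in T[1,2] deriving "dc": ["S"]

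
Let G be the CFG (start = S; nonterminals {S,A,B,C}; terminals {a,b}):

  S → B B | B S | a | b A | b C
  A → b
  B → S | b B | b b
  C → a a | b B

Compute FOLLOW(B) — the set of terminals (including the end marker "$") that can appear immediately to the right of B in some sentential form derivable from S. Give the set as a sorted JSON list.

Compute FIRST by fixpoint:
pass 1:
  A via A→b: +{b}
  B via B→b B: +{b}
  C via C→a a: +{a}
  C via C→b B: +{b}
  S via S→B B: +{b}
  S via S→a: +{a}
  FIRST(S)={a,b}  FIRST(A)={b}  FIRST(B)={b}  FIRST(C)={a,b}
pass 2:
  B via B→S: +{a}
  FIRST(S)={a,b}  FIRST(A)={b}  FIRST(B)={a,b}  FIRST(C)={a,b}
pass 3: (no change)
  FIRST(S)={a,b}  FIRST(A)={b}  FIRST(B)={a,b}  FIRST(C)={a,b}

FOLLOW iteration:
FOLLOW(S) := {$}
round 1:
  S→B B: FOLLOW(B) ⊇ FIRST(B) = {a,b}; new: +{a,b}
  S→B B: FOLLOW(B) ⊇ FOLLOW(S) ⊇ {$}; new: +{$}
  S→b A: FOLLOW(A) ⊇ FOLLOW(S) ⊇ {$}; new: +{$}
  S→b C: FOLLOW(C) ⊇ FOLLOW(S) ⊇ {$}; new: +{$}
  FOLLOW[S]={$}  FOLLOW[A]={$}  FOLLOW[B]={$,a,b}  FOLLOW[C]={$}
round 2:
  B→S: FOLLOW(S) ⊇ FOLLOW(B) ⊇ {$,a,b}; new: +{a,b}
  S→b A: FOLLOW(A) ⊇ FOLLOW(S) ⊇ {$,a,b}; new: +{a,b}
  S→b C: FOLLOW(C) ⊇ FOLLOW(S) ⊇ {$,a,b}; new: +{a,b}
  FOLLOW[S]={$,a,b}  FOLLOW[A]={$,a,b}  FOLLOW[B]={$,a,b}  FOLLOW[C]={$,a,b}
round 3: — fixpoint
  FOLLOW[S]={$,a,b}  FOLLOW[A]={$,a,b}  FOLLOW[B]={$,a,b}  FOLLOW[C]={$,a,b}

FOLLOW(B) = ["$", "a", "b"]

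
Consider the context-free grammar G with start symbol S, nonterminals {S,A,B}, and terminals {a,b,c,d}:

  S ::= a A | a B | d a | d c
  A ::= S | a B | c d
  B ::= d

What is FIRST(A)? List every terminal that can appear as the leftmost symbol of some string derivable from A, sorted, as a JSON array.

FIRST sets, iterate to fixpoint:
iter 1:
  A via A→a B: +{a}
  A via A→c d: +{c}
  B via B→d: +{d}
  S via S→a A: +{a}
  S via S→d a: +{d}
  FIRST[S]={a,d}  FIRST[A]={a,c}  FIRST[B]={d}
iter 2:
  A via A→S: +{d}
  FIRST[S]={a,d}  FIRST[A]={a,c,d}  FIRST[B]={d}
iter 3: done
  FIRST[S]={a,d}  FIRST[A]={a,c,d}  FIRST[B]={d}

FIRST(A) = ["a", "c", "d"]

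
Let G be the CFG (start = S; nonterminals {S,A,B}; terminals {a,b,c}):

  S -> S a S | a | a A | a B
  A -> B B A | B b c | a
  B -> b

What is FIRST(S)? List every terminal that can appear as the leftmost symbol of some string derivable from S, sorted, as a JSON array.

FIRST sets, iterate to fixpoint:
round 1:
  A via A→a: +{a}
  B via B→b: +{b}
  S via S→a: +{a}
  S: {a}  A: {a}  B: {b}
round 2:
  A via A→B B A: +{b}
  S: {a}  A: {a,b}  B: {b}
round 3: — fixpoint
  S: {a}  A: {a,b}  B: {b}

FIRST(S) = ["a"]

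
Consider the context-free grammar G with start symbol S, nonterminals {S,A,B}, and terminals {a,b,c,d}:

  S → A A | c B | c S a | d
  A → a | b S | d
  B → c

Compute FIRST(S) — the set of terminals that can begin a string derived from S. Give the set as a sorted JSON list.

FIRST iteration:
pass 1:
  A via A→a: +{a}
  A via A→b S: +{b}
  A via A→d: +{d}
  B via B→c: +{c}
  S via S→A A: +{a,b,d}
  S via S→c B: +{c}
  FIRST[S]={a,b,c,d}  FIRST[A]={a,b,d}  FIRST[B]={c}
pass 2: (no change)
  FIRST[S]={a,b,c,d}  FIRST[A]={a,b,d}  FIRST[B]={c}

FIRST(S) = ["a", "b", "c", "d"]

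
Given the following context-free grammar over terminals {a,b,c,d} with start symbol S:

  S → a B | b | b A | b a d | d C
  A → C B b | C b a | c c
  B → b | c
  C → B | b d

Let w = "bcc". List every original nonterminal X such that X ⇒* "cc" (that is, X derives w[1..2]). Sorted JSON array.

CNF form of G:
  S -> T0 A | T0 X6 | T1 B | T3 C | b
  A -> C X4 | C X5 | T2 T2
  B -> b | c
  C -> T0 T3 | b | c
  T0 -> b
  T1 -> a
  T2 -> c
  T3 -> d
  X4 -> B T0
  X5 -> T0 T1
  X6 -> T1 T3

CYK fill (cells [i..j] with 1 ≤ i ≤ j ≤ 2 only):
  cell(1,1) c: {B,C,T2}  orig:{B,C}
  cell(2,2) c: {B,C,T2}  orig:{B,C}
  cell(1,2) cc: {A}

Original NTs in T[1,2] deriving "cc": ["A"]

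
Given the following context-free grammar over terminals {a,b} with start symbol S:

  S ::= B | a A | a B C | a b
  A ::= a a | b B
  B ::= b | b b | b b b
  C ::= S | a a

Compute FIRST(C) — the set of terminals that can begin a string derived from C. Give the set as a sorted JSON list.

Compute FIRST by fixpoint:
[1]
  A via A→a a: +{a}
  A via A→b B: +{b}
  B via B→b: +{b}
  C via C→a a: +{a}
  S via S→B: +{b}
  S via S→a A: +{a}
  FIRST(S)={a,b}  FIRST(A)={a,b}  FIRST(B)={b}  FIRST(C)={a}
[2]
  C via C→S: +{b}
  FIRST(S)={a,b}  FIRST(A)={a,b}  FIRST(B)={b}  FIRST(C)={a,b}
[3] (stable)
  FIRST(S)={a,b}  FIRST(A)={a,b}  FIRST(B)={b}  FIRST(C)={a,b}

FIRST(C) = ["a", "b"]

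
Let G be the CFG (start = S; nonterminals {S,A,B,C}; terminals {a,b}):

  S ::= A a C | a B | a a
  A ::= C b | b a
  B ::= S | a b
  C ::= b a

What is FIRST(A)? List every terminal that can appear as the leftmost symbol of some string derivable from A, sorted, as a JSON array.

FIRST iteration:
iter 1:
  A via A→b a: +{b}
  B via B→a b: +{a}
  C via C→b a: +{b}
  S via S→A a C: +{b}
  S via S→a B: +{a}
  S: {a,b}  A: {b}  B: {a}  C: {b}
iter 2:
  B via B→S: +{b}
  S: {a,b}  A: {b}  B: {a,b}  C: {b}
iter 3: (stable)
  S: {a,b}  A: {b}  B: {a,b}  C: {b}

FIRST(A) = ["b"]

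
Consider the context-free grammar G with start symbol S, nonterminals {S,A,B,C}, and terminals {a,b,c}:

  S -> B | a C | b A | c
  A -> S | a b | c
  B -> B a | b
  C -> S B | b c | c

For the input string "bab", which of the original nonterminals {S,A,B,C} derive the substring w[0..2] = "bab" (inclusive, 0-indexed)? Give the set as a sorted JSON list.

CNF form of G:
  S -> B T0 | T0 C | T1 A | b | c
  A -> B T0 | T0 C | T0 T1 | T1 A | b | c
  B -> B T0 | b
  C -> S B | T1 T2 | c
  T0 -> a
  T1 -> b
  T2 -> c

CYK table (by increasing span) (cells [i..j] with 0 ≤ i ≤ j ≤ 2 only):
  cell(0,0) b: {A,B,S,T1}  orig:{A,B,S}
  cell(1,1) a: {T0}  orig:{}
  cell(2,2) b: {A,B,S,T1}  orig:{A,B,S}
  cell(0,1) ba: {A,B,S}
  cell(1,2) ab: {A}
  cell(0,2) bab: {A,C,S}

Original NTs in T[0,2] deriving "bab": ["A", "C", "S"]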